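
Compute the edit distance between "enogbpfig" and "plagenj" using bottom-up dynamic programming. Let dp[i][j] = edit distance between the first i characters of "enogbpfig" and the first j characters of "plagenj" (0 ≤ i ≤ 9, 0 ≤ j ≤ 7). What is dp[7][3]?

   ''  p  l  a  g  e  n  j
''  0  1  2  3  4  5  6  7
 e  1  1  2  3  4  4  5  6
 n  2  2  2  3  4  5  4  5
 o  3  3  3  3  4  5  5  5
 g  4  4  4  4  3  4  5  6
 b  5  5  5  5  4  4  5  6
 p  6  5  6  6  5  5  5  6
 f  7  6  6  7  6  6  6  6
 i  8  7  7  7  7  7  7  7
 g  9  8  8  8  7  8  8  8

7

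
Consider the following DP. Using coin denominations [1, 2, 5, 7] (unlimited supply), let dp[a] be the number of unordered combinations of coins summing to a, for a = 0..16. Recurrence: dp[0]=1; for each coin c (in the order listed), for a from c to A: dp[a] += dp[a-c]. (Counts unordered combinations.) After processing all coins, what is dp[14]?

after  coin     0     1     2     3     4     5     6     7     8     9    10    11    12    13    14    15    16
          1     1     1     1     1     1     1     1     1     1     1     1     1     1     1     1     1     1
          2     1     1     2     2     3     3     4     4     5     5     6     6     7     7     8     8     9
          5     1     1     2     2     3     4     5     6     7     8    10    11    13    14    16    18    20
          7     1     1     2     2     3     4     5     7     8    10    12    14    17    19    23    26    30

23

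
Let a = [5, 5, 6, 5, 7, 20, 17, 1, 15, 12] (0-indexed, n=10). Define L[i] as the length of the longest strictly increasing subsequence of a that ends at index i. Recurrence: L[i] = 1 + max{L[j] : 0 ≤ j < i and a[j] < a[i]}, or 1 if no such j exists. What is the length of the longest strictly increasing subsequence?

4

   i    0    1    2    3    4    5    6    7    8    9
a[i]    5    5    6    5    7   20   17    1   15   12
L[i]    1    1    2    1    3    4    4    1    4    4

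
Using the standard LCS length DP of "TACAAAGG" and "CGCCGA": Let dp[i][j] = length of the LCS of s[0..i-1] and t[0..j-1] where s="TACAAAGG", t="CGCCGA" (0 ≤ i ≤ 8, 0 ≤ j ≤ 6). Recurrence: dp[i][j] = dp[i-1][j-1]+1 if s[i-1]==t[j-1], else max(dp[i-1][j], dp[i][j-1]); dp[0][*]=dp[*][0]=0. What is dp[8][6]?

   ''  C  G  C  C  G  A
''  0  0  0  0  0  0  0
 T  0  0  0  0  0  0  0
 A  0  0  0  0  0  0  1
 C  0  1  1  1  1  1  1
 A  0  1  1  1  1  1  2
 A  0  1  1  1  1  1  2
 A  0  1  1  1  1  1  2
 G  0  1  2  2  2  2  2
 G  0  1  2  2  2  3  3

3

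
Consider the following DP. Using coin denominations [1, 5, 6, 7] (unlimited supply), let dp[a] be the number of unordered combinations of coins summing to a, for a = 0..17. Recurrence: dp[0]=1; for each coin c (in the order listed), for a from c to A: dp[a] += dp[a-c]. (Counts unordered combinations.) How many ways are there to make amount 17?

after  coin     0     1     2     3     4     5     6     7     8     9    10    11    12    13    14    15    16    17
          1     1     1     1     1     1     1     1     1     1     1     1     1     1     1     1     1     1     1
          5     1     1     1     1     1     2     2     2     2     2     3     3     3     3     3     4     4     4
          6     1     1     1     1     1     2     3     3     3     3     4     5     6     6     6     7     8     9
          7     1     1     1     1     1     2     3     4     4     4     5     6     8     9    10    11    12    14

14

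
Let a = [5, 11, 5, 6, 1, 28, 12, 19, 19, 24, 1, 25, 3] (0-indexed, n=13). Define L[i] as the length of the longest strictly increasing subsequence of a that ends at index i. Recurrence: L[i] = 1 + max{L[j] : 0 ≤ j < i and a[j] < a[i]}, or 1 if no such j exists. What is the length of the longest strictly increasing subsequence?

6

   i    0    1    2    3    4    5    6    7    8    9   10   11   12
a[i]    5   11    5    6    1   28   12   19   19   24    1   25    3
L[i]    1    2    1    2    1    3    3    4    4    5    1    6    2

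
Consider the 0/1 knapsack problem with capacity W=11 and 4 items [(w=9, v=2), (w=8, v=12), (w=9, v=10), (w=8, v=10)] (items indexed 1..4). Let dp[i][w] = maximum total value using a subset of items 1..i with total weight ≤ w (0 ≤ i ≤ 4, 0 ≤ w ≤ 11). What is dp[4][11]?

i\w   0   1   2   3   4   5   6   7   8   9  10  11
  0   0   0   0   0   0   0   0   0   0   0   0   0
  1   0   0   0   0   0   0   0   0   0   2   2   2
  2   0   0   0   0   0   0   0   0  12  12  12  12
  3   0   0   0   0   0   0   0   0  12  12  12  12
  4   0   0   0   0   0   0   0   0  12  12  12  12

12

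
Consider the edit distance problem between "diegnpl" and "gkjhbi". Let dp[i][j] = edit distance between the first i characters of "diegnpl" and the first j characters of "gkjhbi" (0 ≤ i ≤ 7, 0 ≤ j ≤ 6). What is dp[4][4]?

4

   ''  g  k  j  h  b  i
''  0  1  2  3  4  5  6
 d  1  1  2  3  4  5  6
 i  2  2  2  3  4  5  5
 e  3  3  3  3  4  5  6
 g  4  3  4  4  4  5  6
 n  5  4  4  5  5  5  6
 p  6  5  5  5  6  6  6
 l  7  6  6  6  6  7  7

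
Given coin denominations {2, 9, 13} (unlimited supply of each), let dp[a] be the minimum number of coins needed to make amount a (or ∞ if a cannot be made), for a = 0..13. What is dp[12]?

 a  0  1  2  3  4  5  6  7  8  9 10 11 12 13
dp  0  -  1  -  2  -  3  -  4  1  5  2  6  1
(- denotes ∞ / unreachable)

6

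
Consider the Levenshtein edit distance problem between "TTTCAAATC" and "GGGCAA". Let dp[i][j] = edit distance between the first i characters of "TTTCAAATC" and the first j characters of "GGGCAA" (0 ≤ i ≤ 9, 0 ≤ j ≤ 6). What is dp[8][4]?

   ''  G  G  G  C  A  A
''  0  1  2  3  4  5  6
 T  1  1  2  3  4  5  6
 T  2  2  2  3  4  5  6
 T  3  3  3  3  4  5  6
 C  4  4  4  4  3  4  5
 A  5  5  5  5  4  3  4
 A  6  6  6  6  5  4  3
 A  7  7  7  7  6  5  4
 T  8  8  8  8  7  6  5
 C  9  9  9  9  8  7  6

7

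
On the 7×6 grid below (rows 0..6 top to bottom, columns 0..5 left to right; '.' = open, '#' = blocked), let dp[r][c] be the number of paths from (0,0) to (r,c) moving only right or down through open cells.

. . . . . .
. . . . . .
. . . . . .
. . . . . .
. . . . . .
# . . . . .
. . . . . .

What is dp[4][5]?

126

r\c   0   1   2   3   4   5
  0   1   1   1   1   1   1
  1   1   2   3   4   5   6
  2   1   3   6  10  15  21
  3   1   4  10  20  35  56
  4   1   5  15  35  70 126
  5   0   5  20  55 125 251
  6   0   5  25  80 205 456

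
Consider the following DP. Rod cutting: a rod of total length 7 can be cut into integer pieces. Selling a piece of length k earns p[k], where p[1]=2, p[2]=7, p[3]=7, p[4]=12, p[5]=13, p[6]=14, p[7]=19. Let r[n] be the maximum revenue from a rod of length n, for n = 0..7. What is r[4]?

14

   n    0    1    2    3    4    5    6    7
r[n]    0    2    7    9   14   16   21   23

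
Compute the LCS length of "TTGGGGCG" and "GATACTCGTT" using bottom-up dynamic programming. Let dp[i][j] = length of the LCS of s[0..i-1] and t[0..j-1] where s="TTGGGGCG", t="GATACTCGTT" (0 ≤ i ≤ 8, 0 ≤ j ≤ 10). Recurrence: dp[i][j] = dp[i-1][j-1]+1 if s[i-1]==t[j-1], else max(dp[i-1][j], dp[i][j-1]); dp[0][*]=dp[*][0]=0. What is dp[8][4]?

   ''  G  A  T  A  C  T  C  G  T  T
''  0  0  0  0  0  0  0  0  0  0  0
 T  0  0  0  1  1  1  1  1  1  1  1
 T  0  0  0  1  1  1  2  2  2  2  2
 G  0  1  1  1  1  1  2  2  3  3  3
 G  0  1  1  1  1  1  2  2  3  3  3
 G  0  1  1  1  1  1  2  2  3  3  3
 G  0  1  1  1  1  1  2  2  3  3  3
 C  0  1  1  1  1  2  2  3  3  3  3
 G  0  1  1  1  1  2  2  3  4  4  4

1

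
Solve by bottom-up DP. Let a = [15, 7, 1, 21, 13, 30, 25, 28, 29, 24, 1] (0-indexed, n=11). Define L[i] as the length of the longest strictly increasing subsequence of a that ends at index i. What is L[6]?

3

   i    0    1    2    3    4    5    6    7    8    9   10
a[i]   15    7    1   21   13   30   25   28   29   24    1
L[i]    1    1    1    2    2    3    3    4    5    3    1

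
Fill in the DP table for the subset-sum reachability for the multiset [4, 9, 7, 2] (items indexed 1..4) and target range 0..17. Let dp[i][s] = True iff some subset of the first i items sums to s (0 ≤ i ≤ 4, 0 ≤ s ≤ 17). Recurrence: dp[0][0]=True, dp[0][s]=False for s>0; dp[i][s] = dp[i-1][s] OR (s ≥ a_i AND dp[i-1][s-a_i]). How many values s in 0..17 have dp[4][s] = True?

i\s   0   1   2   3   4   5   6   7   8   9  10  11  12  13  14  15  16  17
  0   T   F   F   F   F   F   F   F   F   F   F   F   F   F   F   F   F   F
  1   T   F   F   F   T   F   F   F   F   F   F   F   F   F   F   F   F   F
  2   T   F   F   F   T   F   F   F   F   T   F   F   F   T   F   F   F   F
  3   T   F   F   F   T   F   F   T   F   T   F   T   F   T   F   F   T   F
  4   T   F   T   F   T   F   T   T   F   T   F   T   F   T   F   T   T   F

10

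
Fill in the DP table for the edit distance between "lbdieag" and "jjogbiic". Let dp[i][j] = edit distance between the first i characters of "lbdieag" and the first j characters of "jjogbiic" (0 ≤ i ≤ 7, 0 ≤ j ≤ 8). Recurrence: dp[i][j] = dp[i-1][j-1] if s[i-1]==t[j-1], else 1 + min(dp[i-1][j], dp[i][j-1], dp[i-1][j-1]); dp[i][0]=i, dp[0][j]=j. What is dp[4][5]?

   ''  j  j  o  g  b  i  i  c
''  0  1  2  3  4  5  6  7  8
 l  1  1  2  3  4  5  6  7  8
 b  2  2  2  3  4  4  5  6  7
 d  3  3  3  3  4  5  5  6  7
 i  4  4  4  4  4  5  5  5  6
 e  5  5  5  5  5  5  6  6  6
 a  6  6  6  6  6  6  6  7  7
 g  7  7  7  7  6  7  7  7  8

5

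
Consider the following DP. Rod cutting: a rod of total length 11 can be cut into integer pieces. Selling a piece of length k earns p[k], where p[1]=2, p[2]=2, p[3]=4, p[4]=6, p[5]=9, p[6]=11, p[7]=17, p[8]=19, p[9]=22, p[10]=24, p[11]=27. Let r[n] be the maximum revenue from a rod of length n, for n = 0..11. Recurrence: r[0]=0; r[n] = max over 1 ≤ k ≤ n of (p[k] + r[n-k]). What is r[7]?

17

   n    0    1    2    3    4    5    6    7    8    9   10   11
r[n]    0    2    4    6    8   10   12   17   19   22   24   27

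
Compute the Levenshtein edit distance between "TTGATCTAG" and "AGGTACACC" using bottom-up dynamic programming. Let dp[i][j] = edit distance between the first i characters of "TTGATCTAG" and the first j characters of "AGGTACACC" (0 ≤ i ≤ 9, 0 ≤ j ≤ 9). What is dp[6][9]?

   ''  A  G  G  T  A  C  A  C  C
''  0  1  2  3  4  5  6  7  8  9
 T  1  1  2  3  3  4  5  6  7  8
 T  2  2  2  3  3  4  5  6  7  8
 G  3  3  2  2  3  4  5  6  7  8
 A  4  3  3  3  3  3  4  5  6  7
 T  5  4  4  4  3  4  4  5  6  7
 C  6  5  5  5  4  4  4  5  5  6
 T  7  6  6  6  5  5  5  5  6  6
 A  8  7  7  7  6  5  6  5  6  7
 G  9  8  7  7  7  6  6  6  6  7

6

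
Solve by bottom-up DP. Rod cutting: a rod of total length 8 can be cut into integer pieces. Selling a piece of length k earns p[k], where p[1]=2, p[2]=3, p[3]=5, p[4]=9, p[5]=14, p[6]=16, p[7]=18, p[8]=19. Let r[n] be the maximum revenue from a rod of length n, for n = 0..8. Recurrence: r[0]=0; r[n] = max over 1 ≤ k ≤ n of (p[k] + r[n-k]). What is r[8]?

20

   n    0    1    2    3    4    5    6    7    8
r[n]    0    2    4    6    9   14   16   18   20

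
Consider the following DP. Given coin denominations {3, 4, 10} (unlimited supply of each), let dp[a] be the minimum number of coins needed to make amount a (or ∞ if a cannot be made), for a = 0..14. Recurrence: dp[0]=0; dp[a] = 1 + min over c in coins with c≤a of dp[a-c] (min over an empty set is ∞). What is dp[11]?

3

 a  0  1  2  3  4  5  6  7  8  9 10 11 12 13 14
dp  0  -  -  1  1  -  2  2  2  3  1  3  3  2  2
(- denotes ∞ / unreachable)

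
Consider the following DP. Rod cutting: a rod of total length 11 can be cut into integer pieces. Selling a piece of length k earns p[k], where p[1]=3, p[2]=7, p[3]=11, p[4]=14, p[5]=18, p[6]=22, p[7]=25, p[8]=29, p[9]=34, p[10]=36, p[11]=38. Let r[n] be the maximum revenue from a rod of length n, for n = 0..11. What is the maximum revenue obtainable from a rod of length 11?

   n    0    1    2    3    4    5    6    7    8    9   10   11
r[n]    0    3    7   11   14   18   22   25   29   34   37   41

41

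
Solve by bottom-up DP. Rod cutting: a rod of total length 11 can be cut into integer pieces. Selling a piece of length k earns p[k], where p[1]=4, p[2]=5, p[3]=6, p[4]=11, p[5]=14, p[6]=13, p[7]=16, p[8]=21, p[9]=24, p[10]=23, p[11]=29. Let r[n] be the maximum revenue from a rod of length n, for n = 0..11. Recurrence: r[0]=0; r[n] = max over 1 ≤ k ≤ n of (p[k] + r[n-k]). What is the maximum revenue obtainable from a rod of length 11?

44

   n    0    1    2    3    4    5    6    7    8    9   10   11
r[n]    0    4    8   12   16   20   24   28   32   36   40   44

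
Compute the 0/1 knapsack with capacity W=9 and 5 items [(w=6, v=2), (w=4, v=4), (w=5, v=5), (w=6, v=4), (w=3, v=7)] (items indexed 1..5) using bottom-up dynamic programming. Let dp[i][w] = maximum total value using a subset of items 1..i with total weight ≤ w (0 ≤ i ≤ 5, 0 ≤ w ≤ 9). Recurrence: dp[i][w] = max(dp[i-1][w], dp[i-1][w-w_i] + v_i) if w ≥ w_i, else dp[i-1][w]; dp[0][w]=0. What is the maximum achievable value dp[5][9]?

12

i\w   0   1   2   3   4   5   6   7   8   9
  0   0   0   0   0   0   0   0   0   0   0
  1   0   0   0   0   0   0   2   2   2   2
  2   0   0   0   0   4   4   4   4   4   4
  3   0   0   0   0   4   5   5   5   5   9
  4   0   0   0   0   4   5   5   5   5   9
  5   0   0   0   7   7   7   7  11  12  12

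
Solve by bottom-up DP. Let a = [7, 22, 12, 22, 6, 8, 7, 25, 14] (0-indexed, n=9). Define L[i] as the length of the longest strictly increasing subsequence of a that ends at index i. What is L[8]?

3

   i    0    1    2    3    4    5    6    7    8
a[i]    7   22   12   22    6    8    7   25   14
L[i]    1    2    2    3    1    2    2    4    3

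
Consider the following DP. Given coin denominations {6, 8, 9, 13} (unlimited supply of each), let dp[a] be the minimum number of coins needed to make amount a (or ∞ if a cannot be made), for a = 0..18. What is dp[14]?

2

 a  0  1  2  3  4  5  6  7  8  9 10 11 12 13 14 15 16 17 18
dp  0  -  -  -  -  -  1  -  1  1  -  -  2  1  2  2  2  2  2
(- denotes ∞ / unreachable)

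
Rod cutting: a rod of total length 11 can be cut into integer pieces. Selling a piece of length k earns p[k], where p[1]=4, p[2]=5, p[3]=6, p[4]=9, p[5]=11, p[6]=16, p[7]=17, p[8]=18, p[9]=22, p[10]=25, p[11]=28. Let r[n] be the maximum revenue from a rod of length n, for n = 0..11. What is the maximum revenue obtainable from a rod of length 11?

44

   n    0    1    2    3    4    5    6    7    8    9   10   11
r[n]    0    4    8   12   16   20   24   28   32   36   40   44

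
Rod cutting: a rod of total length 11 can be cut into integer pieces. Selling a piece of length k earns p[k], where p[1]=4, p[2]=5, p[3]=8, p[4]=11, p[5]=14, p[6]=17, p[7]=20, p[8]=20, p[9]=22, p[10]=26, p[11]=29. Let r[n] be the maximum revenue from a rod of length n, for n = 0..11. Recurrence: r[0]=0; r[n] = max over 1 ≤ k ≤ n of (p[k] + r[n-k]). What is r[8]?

32

   n    0    1    2    3    4    5    6    7    8    9   10   11
r[n]    0    4    8   12   16   20   24   28   32   36   40   44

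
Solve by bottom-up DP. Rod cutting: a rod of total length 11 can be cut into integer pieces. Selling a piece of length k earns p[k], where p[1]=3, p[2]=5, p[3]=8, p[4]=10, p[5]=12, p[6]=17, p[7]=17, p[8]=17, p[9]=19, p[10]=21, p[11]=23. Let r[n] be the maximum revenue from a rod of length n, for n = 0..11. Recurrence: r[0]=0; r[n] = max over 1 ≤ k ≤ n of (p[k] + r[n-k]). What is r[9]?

27

   n    0    1    2    3    4    5    6    7    8    9   10   11
r[n]    0    3    6    9   12   15   18   21   24   27   30   33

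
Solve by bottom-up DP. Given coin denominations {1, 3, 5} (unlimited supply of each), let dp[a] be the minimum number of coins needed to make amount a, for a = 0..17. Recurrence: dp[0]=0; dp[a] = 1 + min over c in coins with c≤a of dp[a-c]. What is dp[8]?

2

 a  0  1  2  3  4  5  6  7  8  9 10 11 12 13 14 15 16 17
dp  0  1  2  1  2  1  2  3  2  3  2  3  4  3  4  3  4  5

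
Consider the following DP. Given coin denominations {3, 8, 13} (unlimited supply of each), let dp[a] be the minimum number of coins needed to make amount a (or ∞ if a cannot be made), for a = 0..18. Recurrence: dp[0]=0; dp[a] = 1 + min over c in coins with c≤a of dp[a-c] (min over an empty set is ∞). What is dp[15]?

 a  0  1  2  3  4  5  6  7  8  9 10 11 12 13 14 15 16 17 18
dp  0  -  -  1  -  -  2  -  1  3  -  2  4  1  3  5  2  4  6
(- denotes ∞ / unreachable)

5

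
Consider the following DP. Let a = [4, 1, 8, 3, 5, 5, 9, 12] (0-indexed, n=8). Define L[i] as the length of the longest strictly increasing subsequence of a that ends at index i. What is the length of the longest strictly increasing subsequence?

5

   i    0    1    2    3    4    5    6    7
a[i]    4    1    8    3    5    5    9   12
L[i]    1    1    2    2    3    3    4    5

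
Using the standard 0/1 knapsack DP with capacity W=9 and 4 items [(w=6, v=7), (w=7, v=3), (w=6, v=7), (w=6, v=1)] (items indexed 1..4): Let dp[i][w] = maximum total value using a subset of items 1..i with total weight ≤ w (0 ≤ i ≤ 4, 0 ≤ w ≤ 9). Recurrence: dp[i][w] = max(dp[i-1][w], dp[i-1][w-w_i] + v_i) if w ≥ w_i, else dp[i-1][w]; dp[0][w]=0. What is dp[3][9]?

i\w   0   1   2   3   4   5   6   7   8   9
  0   0   0   0   0   0   0   0   0   0   0
  1   0   0   0   0   0   0   7   7   7   7
  2   0   0   0   0   0   0   7   7   7   7
  3   0   0   0   0   0   0   7   7   7   7
  4   0   0   0   0   0   0   7   7   7   7

7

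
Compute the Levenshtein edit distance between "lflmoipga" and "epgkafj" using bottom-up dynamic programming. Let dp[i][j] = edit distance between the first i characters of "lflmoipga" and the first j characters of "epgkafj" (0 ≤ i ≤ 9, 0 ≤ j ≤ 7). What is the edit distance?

9

   ''  e  p  g  k  a  f  j
''  0  1  2  3  4  5  6  7
 l  1  1  2  3  4  5  6  7
 f  2  2  2  3  4  5  5  6
 l  3  3  3  3  4  5  6  6
 m  4  4  4  4  4  5  6  7
 o  5  5  5  5  5  5  6  7
 i  6  6  6  6  6  6  6  7
 p  7  7  6  7  7  7  7  7
 g  8  8  7  6  7  8  8  8
 a  9  9  8  7  7  7  8  9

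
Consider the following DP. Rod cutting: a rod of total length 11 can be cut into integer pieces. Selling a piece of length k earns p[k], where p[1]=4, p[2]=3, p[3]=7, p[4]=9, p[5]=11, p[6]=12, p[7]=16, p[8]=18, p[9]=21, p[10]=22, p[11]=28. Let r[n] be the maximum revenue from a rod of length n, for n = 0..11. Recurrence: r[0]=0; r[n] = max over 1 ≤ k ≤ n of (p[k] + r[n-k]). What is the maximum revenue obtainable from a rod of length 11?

   n    0    1    2    3    4    5    6    7    8    9   10   11
r[n]    0    4    8   12   16   20   24   28   32   36   40   44

44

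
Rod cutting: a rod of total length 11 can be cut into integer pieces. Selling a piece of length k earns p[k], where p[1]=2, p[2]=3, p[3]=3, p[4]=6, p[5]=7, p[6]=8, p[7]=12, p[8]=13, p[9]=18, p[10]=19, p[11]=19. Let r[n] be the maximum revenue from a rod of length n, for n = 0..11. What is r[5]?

10

   n    0    1    2    3    4    5    6    7    8    9   10   11
r[n]    0    2    4    6    8   10   12   14   16   18   20   22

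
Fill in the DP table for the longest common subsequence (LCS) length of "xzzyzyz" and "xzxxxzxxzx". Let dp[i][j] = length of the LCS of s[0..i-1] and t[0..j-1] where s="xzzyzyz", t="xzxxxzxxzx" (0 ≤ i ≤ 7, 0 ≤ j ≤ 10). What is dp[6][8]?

3

   ''  x  z  x  x  x  z  x  x  z  x
''  0  0  0  0  0  0  0  0  0  0  0
 x  0  1  1  1  1  1  1  1  1  1  1
 z  0  1  2  2  2  2  2  2  2  2  2
 z  0  1  2  2  2  2  3  3  3  3  3
 y  0  1  2  2  2  2  3  3  3  3  3
 z  0  1  2  2  2  2  3  3  3  4  4
 y  0  1  2  2  2  2  3  3  3  4  4
 z  0  1  2  2  2  2  3  3  3  4  4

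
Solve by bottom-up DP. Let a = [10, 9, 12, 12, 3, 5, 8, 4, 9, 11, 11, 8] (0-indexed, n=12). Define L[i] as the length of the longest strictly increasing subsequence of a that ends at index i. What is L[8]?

   i    0    1    2    3    4    5    6    7    8    9   10   11
a[i]   10    9   12   12    3    5    8    4    9   11   11    8
L[i]    1    1    2    2    1    2    3    2    4    5    5    3

4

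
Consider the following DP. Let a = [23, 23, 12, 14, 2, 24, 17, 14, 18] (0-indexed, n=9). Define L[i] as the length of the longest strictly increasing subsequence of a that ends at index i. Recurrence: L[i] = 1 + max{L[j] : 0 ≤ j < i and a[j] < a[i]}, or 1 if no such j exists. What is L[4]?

   i    0    1    2    3    4    5    6    7    8
a[i]   23   23   12   14    2   24   17   14   18
L[i]    1    1    1    2    1    3    3    2    4

1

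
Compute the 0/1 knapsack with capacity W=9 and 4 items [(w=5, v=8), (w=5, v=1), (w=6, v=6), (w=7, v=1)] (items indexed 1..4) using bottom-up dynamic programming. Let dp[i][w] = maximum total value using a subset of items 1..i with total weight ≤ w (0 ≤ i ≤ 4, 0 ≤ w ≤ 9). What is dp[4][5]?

i\w   0   1   2   3   4   5   6   7   8   9
  0   0   0   0   0   0   0   0   0   0   0
  1   0   0   0   0   0   8   8   8   8   8
  2   0   0   0   0   0   8   8   8   8   8
  3   0   0   0   0   0   8   8   8   8   8
  4   0   0   0   0   0   8   8   8   8   8

8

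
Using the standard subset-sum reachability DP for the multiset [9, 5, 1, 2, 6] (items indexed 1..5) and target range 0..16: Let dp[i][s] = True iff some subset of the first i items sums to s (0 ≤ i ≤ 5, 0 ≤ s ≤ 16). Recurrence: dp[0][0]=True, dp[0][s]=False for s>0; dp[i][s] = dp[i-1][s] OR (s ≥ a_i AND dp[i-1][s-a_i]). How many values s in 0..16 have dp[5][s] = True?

16

i\s   0   1   2   3   4   5   6   7   8   9  10  11  12  13  14  15  16
  0   T   F   F   F   F   F   F   F   F   F   F   F   F   F   F   F   F
  1   T   F   F   F   F   F   F   F   F   T   F   F   F   F   F   F   F
  2   T   F   F   F   F   T   F   F   F   T   F   F   F   F   T   F   F
  3   T   T   F   F   F   T   T   F   F   T   T   F   F   F   T   T   F
  4   T   T   T   T   F   T   T   T   T   T   T   T   T   F   T   T   T
  5   T   T   T   T   F   T   T   T   T   T   T   T   T   T   T   T   T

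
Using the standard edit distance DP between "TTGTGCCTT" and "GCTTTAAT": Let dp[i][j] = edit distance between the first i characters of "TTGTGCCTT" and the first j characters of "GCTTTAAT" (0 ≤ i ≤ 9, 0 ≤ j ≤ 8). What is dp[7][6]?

   ''  G  C  T  T  T  A  A  T
''  0  1  2  3  4  5  6  7  8
 T  1  1  2  2  3  4  5  6  7
 T  2  2  2  2  2  3  4  5  6
 G  3  2  3  3  3  3  4  5  6
 T  4  3  3  3  3  3  4  5  5
 G  5  4  4  4  4  4  4  5  6
 C  6  5  4  5  5  5  5  5  6
 C  7  6  5  5  6  6  6  6  6
 T  8  7  6  5  5  6  7  7  6
 T  9  8  7  6  5  5  6  7  7

6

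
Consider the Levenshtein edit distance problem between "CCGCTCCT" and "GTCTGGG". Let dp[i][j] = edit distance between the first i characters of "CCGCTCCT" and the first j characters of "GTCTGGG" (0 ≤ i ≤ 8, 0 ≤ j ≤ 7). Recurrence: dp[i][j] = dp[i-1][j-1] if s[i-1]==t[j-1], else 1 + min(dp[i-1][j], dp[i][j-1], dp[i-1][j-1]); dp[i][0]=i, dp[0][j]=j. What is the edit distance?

6

   ''  G  T  C  T  G  G  G
''  0  1  2  3  4  5  6  7
 C  1  1  2  2  3  4  5  6
 C  2  2  2  2  3  4  5  6
 G  3  2  3  3  3  3  4  5
 C  4  3  3  3  4  4  4  5
 T  5  4  3  4  3  4  5  5
 C  6  5  4  3  4  4  5  6
 C  7  6  5  4  4  5  5  6
 T  8  7  6  5  4  5  6  6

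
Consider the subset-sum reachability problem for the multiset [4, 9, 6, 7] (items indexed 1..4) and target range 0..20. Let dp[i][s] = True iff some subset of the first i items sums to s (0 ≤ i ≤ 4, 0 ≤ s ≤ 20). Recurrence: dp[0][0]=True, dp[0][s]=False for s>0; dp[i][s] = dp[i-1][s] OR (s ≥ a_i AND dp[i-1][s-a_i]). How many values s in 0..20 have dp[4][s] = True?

13

i\s   0   1   2   3   4   5   6   7   8   9  10  11  12  13  14  15  16  17  18  19  20
  0   T   F   F   F   F   F   F   F   F   F   F   F   F   F   F   F   F   F   F   F   F
  1   T   F   F   F   T   F   F   F   F   F   F   F   F   F   F   F   F   F   F   F   F
  2   T   F   F   F   T   F   F   F   F   T   F   F   F   T   F   F   F   F   F   F   F
  3   T   F   F   F   T   F   T   F   F   T   T   F   F   T   F   T   F   F   F   T   F
  4   T   F   F   F   T   F   T   T   F   T   T   T   F   T   F   T   T   T   F   T   T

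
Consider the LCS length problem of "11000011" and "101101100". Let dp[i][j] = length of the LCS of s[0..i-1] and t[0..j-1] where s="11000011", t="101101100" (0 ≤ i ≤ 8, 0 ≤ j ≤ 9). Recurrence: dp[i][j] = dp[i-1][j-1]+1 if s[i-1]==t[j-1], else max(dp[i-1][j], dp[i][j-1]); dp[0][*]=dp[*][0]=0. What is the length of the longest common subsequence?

   ''  1  0  1  1  0  1  1  0  0
''  0  0  0  0  0  0  0  0  0  0
 1  0  1  1  1  1  1  1  1  1  1
 1  0  1  1  2  2  2  2  2  2  2
 0  0  1  2  2  2  3  3  3  3  3
 0  0  1  2  2  2  3  3  3  4  4
 0  0  1  2  2  2  3  3  3  4  5
 0  0  1  2  2  2  3  3  3  4  5
 1  0  1  2  3  3  3  4  4  4  5
 1  0  1  2  3  4  4  4  5  5  5

5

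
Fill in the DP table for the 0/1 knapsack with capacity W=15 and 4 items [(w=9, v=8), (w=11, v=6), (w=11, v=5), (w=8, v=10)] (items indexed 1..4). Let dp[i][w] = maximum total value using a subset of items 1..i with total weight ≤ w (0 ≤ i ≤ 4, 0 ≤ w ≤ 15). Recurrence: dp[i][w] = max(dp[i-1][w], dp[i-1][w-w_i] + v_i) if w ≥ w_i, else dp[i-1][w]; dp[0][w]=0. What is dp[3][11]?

i\w   0   1   2   3   4   5   6   7   8   9  10  11  12  13  14  15
  0   0   0   0   0   0   0   0   0   0   0   0   0   0   0   0   0
  1   0   0   0   0   0   0   0   0   0   8   8   8   8   8   8   8
  2   0   0   0   0   0   0   0   0   0   8   8   8   8   8   8   8
  3   0   0   0   0   0   0   0   0   0   8   8   8   8   8   8   8
  4   0   0   0   0   0   0   0   0  10  10  10  10  10  10  10  10

8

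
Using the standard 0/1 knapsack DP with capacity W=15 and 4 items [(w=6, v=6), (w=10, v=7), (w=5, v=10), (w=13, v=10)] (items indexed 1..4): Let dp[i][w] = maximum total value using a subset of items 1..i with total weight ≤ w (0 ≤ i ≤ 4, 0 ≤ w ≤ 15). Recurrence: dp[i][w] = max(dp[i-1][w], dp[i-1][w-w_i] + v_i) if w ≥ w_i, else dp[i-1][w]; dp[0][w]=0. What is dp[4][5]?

i\w   0   1   2   3   4   5   6   7   8   9  10  11  12  13  14  15
  0   0   0   0   0   0   0   0   0   0   0   0   0   0   0   0   0
  1   0   0   0   0   0   0   6   6   6   6   6   6   6   6   6   6
  2   0   0   0   0   0   0   6   6   6   6   7   7   7   7   7   7
  3   0   0   0   0   0  10  10  10  10  10  10  16  16  16  16  17
  4   0   0   0   0   0  10  10  10  10  10  10  16  16  16  16  17

10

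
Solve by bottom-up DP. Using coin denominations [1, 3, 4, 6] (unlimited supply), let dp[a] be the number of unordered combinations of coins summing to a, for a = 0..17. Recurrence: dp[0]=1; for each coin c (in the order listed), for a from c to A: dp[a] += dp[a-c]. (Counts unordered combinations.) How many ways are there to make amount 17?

after  coin     0     1     2     3     4     5     6     7     8     9    10    11    12    13    14    15    16    17
          1     1     1     1     1     1     1     1     1     1     1     1     1     1     1     1     1     1     1
          3     1     1     1     2     2     2     3     3     3     4     4     4     5     5     5     6     6     6
          4     1     1     1     2     3     3     4     5     6     7     8     9    11    12    13    15    17    18
          6     1     1     1     2     3     3     5     6     7     9    11    12    16    18    20    24    28    30

30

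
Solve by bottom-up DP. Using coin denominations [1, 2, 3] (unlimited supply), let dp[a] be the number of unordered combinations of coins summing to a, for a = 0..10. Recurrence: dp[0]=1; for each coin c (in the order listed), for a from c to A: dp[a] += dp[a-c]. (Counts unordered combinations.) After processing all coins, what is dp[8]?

10

after  coin     0     1     2     3     4     5     6     7     8     9    10
          1     1     1     1     1     1     1     1     1     1     1     1
          2     1     1     2     2     3     3     4     4     5     5     6
          3     1     1     2     3     4     5     7     8    10    12    14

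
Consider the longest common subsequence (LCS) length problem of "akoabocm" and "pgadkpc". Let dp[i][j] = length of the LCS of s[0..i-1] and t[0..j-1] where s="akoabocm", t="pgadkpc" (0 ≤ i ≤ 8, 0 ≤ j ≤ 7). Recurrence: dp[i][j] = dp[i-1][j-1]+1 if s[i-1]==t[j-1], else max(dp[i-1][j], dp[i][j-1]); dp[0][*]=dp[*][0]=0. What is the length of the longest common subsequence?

3

   ''  p  g  a  d  k  p  c
''  0  0  0  0  0  0  0  0
 a  0  0  0  1  1  1  1  1
 k  0  0  0  1  1  2  2  2
 o  0  0  0  1  1  2  2  2
 a  0  0  0  1  1  2  2  2
 b  0  0  0  1  1  2  2  2
 o  0  0  0  1  1  2  2  2
 c  0  0  0  1  1  2  2  3
 m  0  0  0  1  1  2  2  3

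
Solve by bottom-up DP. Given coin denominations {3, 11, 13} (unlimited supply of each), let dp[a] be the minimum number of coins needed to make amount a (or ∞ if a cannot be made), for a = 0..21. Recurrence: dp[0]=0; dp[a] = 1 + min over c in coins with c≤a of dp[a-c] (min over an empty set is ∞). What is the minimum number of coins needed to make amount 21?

7

 a  0  1  2  3  4  5  6  7  8  9 10 11 12 13 14 15 16 17 18 19 20 21
dp  0  -  -  1  -  -  2  -  -  3  -  1  4  1  2  5  2  3  6  3  4  7
(- denotes ∞ / unreachable)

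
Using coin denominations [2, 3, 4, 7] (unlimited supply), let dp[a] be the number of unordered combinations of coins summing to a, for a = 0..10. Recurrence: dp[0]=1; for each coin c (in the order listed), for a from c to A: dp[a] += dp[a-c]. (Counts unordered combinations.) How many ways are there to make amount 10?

6

after  coin     0     1     2     3     4     5     6     7     8     9    10
          2     1     0     1     0     1     0     1     0     1     0     1
          3     1     0     1     1     1     1     2     1     2     2     2
          4     1     0     1     1     2     1     3     2     4     3     5
          7     1     0     1     1     2     1     3     3     4     4     6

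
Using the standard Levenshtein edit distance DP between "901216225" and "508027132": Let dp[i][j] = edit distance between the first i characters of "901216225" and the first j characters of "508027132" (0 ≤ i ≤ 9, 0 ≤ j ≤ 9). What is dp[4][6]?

   ''  5  0  8  0  2  7  1  3  2
''  0  1  2  3  4  5  6  7  8  9
 9  1  1  2  3  4  5  6  7  8  9
 0  2  2  1  2  3  4  5  6  7  8
 1  3  3  2  2  3  4  5  5  6  7
 2  4  4  3  3  3  3  4  5  6  6
 1  5  5  4  4  4  4  4  4  5  6
 6  6  6  5  5  5  5  5  5  5  6
 2  7  7  6  6  6  5  6  6  6  5
 2  8  8  7  7  7  6  6  7  7  6
 5  9  8  8  8  8  7  7  7  8  7

4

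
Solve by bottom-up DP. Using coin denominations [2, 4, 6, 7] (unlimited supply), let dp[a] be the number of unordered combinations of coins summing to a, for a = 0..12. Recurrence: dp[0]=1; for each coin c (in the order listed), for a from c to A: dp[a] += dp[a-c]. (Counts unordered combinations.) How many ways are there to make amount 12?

7

after  coin     0     1     2     3     4     5     6     7     8     9    10    11    12
          2     1     0     1     0     1     0     1     0     1     0     1     0     1
          4     1     0     1     0     2     0     2     0     3     0     3     0     4
          6     1     0     1     0     2     0     3     0     4     0     5     0     7
          7     1     0     1     0     2     0     3     1     4     1     5     2     7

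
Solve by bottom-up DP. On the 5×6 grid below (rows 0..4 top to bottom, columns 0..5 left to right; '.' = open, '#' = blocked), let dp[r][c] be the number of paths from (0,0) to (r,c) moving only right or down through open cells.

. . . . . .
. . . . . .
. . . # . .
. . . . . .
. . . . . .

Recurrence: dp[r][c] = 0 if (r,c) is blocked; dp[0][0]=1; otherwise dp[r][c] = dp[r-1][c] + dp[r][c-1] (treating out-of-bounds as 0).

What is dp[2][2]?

r\c   0   1   2   3   4   5
  0   1   1   1   1   1   1
  1   1   2   3   4   5   6
  2   1   3   6   0   5  11
  3   1   4  10  10  15  26
  4   1   5  15  25  40  66

6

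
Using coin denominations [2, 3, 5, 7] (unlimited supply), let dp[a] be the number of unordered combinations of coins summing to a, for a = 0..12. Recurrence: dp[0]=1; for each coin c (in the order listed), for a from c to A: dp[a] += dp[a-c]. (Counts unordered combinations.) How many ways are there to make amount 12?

after  coin     0     1     2     3     4     5     6     7     8     9    10    11    12
          2     1     0     1     0     1     0     1     0     1     0     1     0     1
          3     1     0     1     1     1     1     2     1     2     2     2     2     3
          5     1     0     1     1     1     2     2     2     3     3     4     4     5
          7     1     0     1     1     1     2     2     3     3     4     5     5     7

7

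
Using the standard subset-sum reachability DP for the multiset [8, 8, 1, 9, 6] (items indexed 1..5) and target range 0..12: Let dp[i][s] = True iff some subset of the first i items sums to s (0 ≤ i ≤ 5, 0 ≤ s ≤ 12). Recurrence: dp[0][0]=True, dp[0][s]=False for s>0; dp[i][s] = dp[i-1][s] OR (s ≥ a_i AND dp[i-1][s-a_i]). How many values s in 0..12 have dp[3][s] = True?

i\s   0   1   2   3   4   5   6   7   8   9  10  11  12
  0   T   F   F   F   F   F   F   F   F   F   F   F   F
  1   T   F   F   F   F   F   F   F   T   F   F   F   F
  2   T   F   F   F   F   F   F   F   T   F   F   F   F
  3   T   T   F   F   F   F   F   F   T   T   F   F   F
  4   T   T   F   F   F   F   F   F   T   T   T   F   F
  5   T   T   F   F   F   F   T   T   T   T   T   F   F

4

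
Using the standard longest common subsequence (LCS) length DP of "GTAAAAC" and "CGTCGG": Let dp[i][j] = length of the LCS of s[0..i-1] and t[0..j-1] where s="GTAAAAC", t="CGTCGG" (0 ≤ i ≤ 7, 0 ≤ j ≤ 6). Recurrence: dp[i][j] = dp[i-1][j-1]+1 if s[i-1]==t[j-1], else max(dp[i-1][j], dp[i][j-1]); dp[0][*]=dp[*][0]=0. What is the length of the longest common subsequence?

3

   ''  C  G  T  C  G  G
''  0  0  0  0  0  0  0
 G  0  0  1  1  1  1  1
 T  0  0  1  2  2  2  2
 A  0  0  1  2  2  2  2
 A  0  0  1  2  2  2  2
 A  0  0  1  2  2  2  2
 A  0  0  1  2  2  2  2
 C  0  1  1  2  3  3  3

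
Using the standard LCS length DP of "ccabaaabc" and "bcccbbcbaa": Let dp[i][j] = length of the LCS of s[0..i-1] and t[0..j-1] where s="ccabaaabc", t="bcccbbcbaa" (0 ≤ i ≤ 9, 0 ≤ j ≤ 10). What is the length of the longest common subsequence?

5

   ''  b  c  c  c  b  b  c  b  a  a
''  0  0  0  0  0  0  0  0  0  0  0
 c  0  0  1  1  1  1  1  1  1  1  1
 c  0  0  1  2  2  2  2  2  2  2  2
 a  0  0  1  2  2  2  2  2  2  3  3
 b  0  1  1  2  2  3  3  3  3  3  3
 a  0  1  1  2  2  3  3  3  3  4  4
 a  0  1  1  2  2  3  3  3  3  4  5
 a  0  1  1  2  2  3  3  3  3  4  5
 b  0  1  1  2  2  3  4  4  4  4  5
 c  0  1  2  2  3  3  4  5  5  5  5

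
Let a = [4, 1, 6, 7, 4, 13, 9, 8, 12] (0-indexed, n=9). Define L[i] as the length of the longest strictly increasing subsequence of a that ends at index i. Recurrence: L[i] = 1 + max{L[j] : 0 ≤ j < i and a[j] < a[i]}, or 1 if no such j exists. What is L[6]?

4

   i    0    1    2    3    4    5    6    7    8
a[i]    4    1    6    7    4   13    9    8   12
L[i]    1    1    2    3    2    4    4    4    5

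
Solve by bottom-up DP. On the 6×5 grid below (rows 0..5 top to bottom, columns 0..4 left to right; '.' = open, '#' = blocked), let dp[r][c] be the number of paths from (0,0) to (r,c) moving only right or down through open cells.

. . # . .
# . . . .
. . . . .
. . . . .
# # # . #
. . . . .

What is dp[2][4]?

r\c   0   1   2   3   4
  0   1   1   0   0   0
  1   0   1   1   1   1
  2   0   1   2   3   4
  3   0   1   3   6  10
  4   0   0   0   6   0
  5   0   0   0   6   6

4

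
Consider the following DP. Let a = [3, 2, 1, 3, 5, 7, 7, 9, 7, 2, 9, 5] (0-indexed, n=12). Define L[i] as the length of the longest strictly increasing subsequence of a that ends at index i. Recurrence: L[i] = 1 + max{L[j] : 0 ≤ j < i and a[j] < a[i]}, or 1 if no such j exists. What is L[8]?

4

   i    0    1    2    3    4    5    6    7    8    9   10   11
a[i]    3    2    1    3    5    7    7    9    7    2    9    5
L[i]    1    1    1    2    3    4    4    5    4    2    5    3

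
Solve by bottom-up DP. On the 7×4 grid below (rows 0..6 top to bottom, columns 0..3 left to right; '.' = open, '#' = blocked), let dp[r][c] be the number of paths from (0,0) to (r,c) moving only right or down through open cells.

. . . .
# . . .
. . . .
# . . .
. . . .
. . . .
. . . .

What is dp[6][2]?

r\c   0   1   2   3
  0   1   1   1   1
  1   0   1   2   3
  2   0   1   3   6
  3   0   1   4  10
  4   0   1   5  15
  5   0   1   6  21
  6   0   1   7  28

7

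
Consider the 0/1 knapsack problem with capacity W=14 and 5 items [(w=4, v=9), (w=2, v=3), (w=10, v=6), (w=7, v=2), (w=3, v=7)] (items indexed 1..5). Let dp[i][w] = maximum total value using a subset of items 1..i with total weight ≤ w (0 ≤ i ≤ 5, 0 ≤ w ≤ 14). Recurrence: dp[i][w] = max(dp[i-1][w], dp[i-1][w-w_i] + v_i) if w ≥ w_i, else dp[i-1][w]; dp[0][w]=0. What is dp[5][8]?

16

i\w   0   1   2   3   4   5   6   7   8   9  10  11  12  13  14
  0   0   0   0   0   0   0   0   0   0   0   0   0   0   0   0
  1   0   0   0   0   9   9   9   9   9   9   9   9   9   9   9
  2   0   0   3   3   9   9  12  12  12  12  12  12  12  12  12
  3   0   0   3   3   9   9  12  12  12  12  12  12  12  12  15
  4   0   0   3   3   9   9  12  12  12  12  12  12  12  14  15
  5   0   0   3   7   9  10  12  16  16  19  19  19  19  19  19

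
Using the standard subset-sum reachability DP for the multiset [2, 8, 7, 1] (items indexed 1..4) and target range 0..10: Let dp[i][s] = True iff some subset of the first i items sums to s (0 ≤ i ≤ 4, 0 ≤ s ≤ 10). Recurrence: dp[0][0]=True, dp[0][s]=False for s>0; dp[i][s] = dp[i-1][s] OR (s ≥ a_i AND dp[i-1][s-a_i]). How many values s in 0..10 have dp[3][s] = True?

6

i\s   0   1   2   3   4   5   6   7   8   9  10
  0   T   F   F   F   F   F   F   F   F   F   F
  1   T   F   T   F   F   F   F   F   F   F   F
  2   T   F   T   F   F   F   F   F   T   F   T
  3   T   F   T   F   F   F   F   T   T   T   T
  4   T   T   T   T   F   F   F   T   T   T   T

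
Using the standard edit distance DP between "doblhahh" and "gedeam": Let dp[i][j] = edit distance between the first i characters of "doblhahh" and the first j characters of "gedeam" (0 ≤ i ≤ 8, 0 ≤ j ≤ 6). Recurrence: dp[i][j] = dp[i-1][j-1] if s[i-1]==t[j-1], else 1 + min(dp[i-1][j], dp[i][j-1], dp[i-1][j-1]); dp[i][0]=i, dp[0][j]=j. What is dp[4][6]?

5

   ''  g  e  d  e  a  m
''  0  1  2  3  4  5  6
 d  1  1  2  2  3  4  5
 o  2  2  2  3  3  4  5
 b  3  3  3  3  4  4  5
 l  4  4  4  4  4  5  5
 h  5  5  5  5  5  5  6
 a  6  6  6  6  6  5  6
 h  7  7  7  7  7  6  6
 h  8  8  8  8  8  7  7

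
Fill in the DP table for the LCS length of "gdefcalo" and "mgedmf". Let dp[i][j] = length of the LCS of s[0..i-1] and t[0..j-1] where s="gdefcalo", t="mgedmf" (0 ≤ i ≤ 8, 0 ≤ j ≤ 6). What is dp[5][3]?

   ''  m  g  e  d  m  f
''  0  0  0  0  0  0  0
 g  0  0  1  1  1  1  1
 d  0  0  1  1  2  2  2
 e  0  0  1  2  2  2  2
 f  0  0  1  2  2  2  3
 c  0  0  1  2  2  2  3
 a  0  0  1  2  2  2  3
 l  0  0  1  2  2  2  3
 o  0  0  1  2  2  2  3

2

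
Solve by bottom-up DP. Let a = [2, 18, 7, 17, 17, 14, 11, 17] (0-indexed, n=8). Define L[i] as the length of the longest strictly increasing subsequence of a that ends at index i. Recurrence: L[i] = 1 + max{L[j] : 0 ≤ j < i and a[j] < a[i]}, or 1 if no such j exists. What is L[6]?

3

   i    0    1    2    3    4    5    6    7
a[i]    2   18    7   17   17   14   11   17
L[i]    1    2    2    3    3    3    3    4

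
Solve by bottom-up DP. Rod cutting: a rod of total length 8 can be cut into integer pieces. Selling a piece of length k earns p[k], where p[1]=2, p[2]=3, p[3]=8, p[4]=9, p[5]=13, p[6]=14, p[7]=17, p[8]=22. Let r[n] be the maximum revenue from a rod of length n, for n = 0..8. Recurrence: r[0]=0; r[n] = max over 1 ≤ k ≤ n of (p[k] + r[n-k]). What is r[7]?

18

   n    0    1    2    3    4    5    6    7    8
r[n]    0    2    4    8   10   13   16   18   22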